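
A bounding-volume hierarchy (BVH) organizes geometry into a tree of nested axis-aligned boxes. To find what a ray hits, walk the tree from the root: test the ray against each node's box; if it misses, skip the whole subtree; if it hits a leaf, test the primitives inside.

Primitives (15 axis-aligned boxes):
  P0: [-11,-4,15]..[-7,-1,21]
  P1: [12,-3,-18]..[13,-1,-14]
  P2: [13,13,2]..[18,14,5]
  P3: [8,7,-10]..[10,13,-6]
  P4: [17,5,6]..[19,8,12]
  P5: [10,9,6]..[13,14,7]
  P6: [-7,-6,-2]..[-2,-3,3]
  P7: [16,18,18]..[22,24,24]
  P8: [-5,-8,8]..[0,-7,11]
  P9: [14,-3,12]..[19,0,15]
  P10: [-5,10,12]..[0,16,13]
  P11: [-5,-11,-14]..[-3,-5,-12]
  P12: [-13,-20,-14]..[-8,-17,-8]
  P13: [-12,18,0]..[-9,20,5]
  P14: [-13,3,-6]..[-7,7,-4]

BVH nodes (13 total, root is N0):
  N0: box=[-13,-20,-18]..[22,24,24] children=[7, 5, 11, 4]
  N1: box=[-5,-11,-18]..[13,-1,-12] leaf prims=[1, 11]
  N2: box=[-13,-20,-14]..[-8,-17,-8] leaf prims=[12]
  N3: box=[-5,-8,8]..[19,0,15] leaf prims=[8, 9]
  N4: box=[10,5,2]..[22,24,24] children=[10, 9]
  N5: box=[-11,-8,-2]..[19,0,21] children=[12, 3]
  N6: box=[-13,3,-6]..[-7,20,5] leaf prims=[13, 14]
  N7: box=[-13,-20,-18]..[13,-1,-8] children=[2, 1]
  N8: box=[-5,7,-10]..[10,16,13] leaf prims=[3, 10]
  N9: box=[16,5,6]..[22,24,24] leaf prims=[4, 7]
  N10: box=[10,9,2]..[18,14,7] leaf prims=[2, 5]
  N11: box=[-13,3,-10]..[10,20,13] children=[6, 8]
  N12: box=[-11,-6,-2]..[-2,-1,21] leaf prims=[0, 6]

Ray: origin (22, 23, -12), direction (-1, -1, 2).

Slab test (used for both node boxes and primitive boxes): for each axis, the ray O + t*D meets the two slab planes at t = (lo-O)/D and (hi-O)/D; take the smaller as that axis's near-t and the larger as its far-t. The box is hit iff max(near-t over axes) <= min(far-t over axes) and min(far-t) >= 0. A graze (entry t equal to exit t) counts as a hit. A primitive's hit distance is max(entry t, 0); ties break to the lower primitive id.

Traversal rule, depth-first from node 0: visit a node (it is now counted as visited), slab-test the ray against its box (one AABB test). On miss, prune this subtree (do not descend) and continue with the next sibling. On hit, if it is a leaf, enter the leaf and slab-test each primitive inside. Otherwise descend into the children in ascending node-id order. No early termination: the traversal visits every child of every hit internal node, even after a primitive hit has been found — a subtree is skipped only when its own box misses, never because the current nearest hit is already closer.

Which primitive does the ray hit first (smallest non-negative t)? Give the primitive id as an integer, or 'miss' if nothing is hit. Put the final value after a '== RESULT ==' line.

Traverse from the root:
N0 x:[0,35] y:[-1,43] z:[-3,18] -> hit [0,18], descend [4, 5, 7, 11]
  N4 x:[0,12] y:[-1,18] z:[7,18] -> hit [7,12], descend [9, 10]
    N9 x:[0,6] y:[-1,18] z:[9,18] -> miss, prune
    N10 x:[4,12] y:[9,14] z:[7,19/2] -> hit [9,19/2] leaf, test {P2(miss), P5@t=9}
  N5 x:[3,33] y:[23,31] z:[5,33/2] -> miss, prune
  N7 x:[9,35] y:[24,43] z:[-3,2] -> miss, prune
  N11 x:[12,35] y:[3,20] z:[1,25/2] -> hit [12,25/2], descend [6, 8]
    N6 x:[29,35] y:[3,20] z:[3,17/2] -> miss, prune
    N8 x:[12,27] y:[7,16] z:[1,25/2] -> hit [12,25/2] leaf, test {P3(miss), P10(miss)}

Visited [0, 4, 9, 10, 5, 7, 11, 6, 8]. Tests: 9 box, 2 leaf. Nearest: P5.

== RESULT ==
5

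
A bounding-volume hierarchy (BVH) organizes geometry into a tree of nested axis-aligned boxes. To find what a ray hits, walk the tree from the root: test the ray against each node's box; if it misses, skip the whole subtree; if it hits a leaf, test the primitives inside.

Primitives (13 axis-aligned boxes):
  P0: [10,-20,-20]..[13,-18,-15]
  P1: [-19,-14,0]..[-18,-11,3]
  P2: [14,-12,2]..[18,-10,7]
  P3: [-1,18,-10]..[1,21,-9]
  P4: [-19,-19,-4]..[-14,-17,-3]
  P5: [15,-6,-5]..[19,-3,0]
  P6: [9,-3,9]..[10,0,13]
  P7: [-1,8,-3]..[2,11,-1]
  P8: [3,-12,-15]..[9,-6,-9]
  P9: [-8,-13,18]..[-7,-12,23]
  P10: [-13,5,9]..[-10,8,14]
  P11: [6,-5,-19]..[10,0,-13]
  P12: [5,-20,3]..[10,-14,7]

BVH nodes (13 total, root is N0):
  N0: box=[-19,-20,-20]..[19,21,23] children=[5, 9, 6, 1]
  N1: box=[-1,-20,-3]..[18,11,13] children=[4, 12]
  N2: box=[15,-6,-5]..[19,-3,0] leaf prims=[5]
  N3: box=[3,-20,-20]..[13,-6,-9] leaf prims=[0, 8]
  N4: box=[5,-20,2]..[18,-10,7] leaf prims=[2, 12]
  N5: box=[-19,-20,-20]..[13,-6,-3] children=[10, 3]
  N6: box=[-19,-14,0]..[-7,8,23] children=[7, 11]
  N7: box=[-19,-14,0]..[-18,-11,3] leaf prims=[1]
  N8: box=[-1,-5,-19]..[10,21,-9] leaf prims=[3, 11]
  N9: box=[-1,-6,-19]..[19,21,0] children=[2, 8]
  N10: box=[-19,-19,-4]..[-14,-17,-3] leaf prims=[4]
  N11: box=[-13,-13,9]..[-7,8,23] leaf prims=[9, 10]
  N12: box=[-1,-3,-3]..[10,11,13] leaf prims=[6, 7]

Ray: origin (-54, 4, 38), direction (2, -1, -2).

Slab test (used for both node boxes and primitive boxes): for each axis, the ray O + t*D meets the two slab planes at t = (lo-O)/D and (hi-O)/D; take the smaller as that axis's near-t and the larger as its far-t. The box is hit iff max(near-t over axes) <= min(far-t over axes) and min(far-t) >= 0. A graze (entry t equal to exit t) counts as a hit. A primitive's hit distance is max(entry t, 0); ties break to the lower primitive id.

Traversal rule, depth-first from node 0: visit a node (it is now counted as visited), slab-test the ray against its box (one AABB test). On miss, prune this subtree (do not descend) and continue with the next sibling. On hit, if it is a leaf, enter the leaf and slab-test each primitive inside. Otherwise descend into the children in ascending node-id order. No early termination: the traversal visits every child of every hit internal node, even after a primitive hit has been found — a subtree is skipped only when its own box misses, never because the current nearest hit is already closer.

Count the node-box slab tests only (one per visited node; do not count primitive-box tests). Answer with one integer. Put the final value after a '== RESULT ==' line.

Walk:
N0 x:[35/2,73/2] y:[-17,24] z:[15/2,29] -> hit [35/2,24], descend [1, 5, 6, 9]
  N1 x:[53/2,36] y:[-7,24] z:[25/2,41/2] -> miss, prune
  N5 x:[35/2,67/2] y:[10,24] z:[41/2,29] -> hit [41/2,24], descend [3, 10]
    N3 x:[57/2,67/2] y:[10,24] z:[47/2,29] -> miss, prune
    N10 x:[35/2,20] y:[21,23] z:[41/2,21] -> miss, prune
  N6 x:[35/2,47/2] y:[-4,18] z:[15/2,19] -> hit [35/2,18], descend [7, 11]
    N7 x:[35/2,18] y:[15,18] z:[35/2,19] -> hit [35/2,18] leaf, test {P1@t=35/2}
    N11 x:[41/2,47/2] y:[-4,17] z:[15/2,29/2] -> miss, prune
  N9 x:[53/2,73/2] y:[-17,10] z:[19,57/2] -> miss, prune

Visited [0, 1, 5, 3, 10, 6, 7, 11, 9]. Tests: 9 box, 1 leaf. Nearest: P1.

== RESULT ==
9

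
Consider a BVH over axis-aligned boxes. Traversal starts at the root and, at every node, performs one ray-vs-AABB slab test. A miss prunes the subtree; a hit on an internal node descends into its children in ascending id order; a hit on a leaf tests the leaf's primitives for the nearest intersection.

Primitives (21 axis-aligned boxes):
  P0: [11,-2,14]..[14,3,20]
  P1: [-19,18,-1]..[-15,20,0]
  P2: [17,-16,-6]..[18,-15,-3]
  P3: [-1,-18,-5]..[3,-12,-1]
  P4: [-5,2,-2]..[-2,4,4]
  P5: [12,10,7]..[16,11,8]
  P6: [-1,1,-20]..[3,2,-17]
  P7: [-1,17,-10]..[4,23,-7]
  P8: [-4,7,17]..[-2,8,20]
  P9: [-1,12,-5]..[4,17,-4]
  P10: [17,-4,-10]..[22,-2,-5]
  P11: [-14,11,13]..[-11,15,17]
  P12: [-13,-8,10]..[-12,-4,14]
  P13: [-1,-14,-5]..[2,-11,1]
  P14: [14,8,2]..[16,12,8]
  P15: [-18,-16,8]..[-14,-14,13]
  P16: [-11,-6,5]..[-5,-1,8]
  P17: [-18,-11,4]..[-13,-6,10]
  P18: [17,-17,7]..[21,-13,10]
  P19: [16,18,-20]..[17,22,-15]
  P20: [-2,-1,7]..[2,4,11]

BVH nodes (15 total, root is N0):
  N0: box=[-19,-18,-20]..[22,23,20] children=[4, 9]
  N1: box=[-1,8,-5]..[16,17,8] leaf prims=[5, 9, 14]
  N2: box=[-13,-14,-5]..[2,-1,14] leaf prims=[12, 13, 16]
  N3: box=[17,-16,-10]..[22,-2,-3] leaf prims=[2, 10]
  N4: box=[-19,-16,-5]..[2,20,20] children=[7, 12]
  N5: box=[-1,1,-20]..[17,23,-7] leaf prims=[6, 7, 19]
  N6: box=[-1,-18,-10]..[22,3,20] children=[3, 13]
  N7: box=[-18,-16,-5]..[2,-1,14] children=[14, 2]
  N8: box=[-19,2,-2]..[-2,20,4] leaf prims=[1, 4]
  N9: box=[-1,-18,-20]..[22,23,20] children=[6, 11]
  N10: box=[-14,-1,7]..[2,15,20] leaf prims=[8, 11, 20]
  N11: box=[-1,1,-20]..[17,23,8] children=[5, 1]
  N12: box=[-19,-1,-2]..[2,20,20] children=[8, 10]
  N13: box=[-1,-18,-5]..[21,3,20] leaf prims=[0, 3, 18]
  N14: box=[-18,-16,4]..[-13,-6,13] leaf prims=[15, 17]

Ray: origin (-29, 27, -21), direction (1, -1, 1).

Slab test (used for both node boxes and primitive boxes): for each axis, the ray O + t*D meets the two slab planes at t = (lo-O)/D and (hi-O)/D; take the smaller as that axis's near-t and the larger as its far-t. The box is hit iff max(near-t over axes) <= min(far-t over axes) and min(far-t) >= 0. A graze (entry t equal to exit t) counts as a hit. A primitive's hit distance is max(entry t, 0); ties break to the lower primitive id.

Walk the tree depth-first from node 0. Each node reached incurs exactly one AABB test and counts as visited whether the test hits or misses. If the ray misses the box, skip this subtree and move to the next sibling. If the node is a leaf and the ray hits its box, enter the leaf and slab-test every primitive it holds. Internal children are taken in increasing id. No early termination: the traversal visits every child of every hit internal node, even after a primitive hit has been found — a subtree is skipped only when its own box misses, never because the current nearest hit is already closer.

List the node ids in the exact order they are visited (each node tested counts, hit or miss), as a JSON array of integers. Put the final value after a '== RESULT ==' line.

Walk:
N0 x:[10,51] y:[4,45] z:[1,41] -> hit [10,41], descend [4, 9]
  N4 x:[10,31] y:[7,43] z:[16,41] -> hit [16,31], descend [7, 12]
    N7 x:[11,31] y:[28,43] z:[16,35] -> hit [28,31], descend [2, 14]
      N2 x:[16,31] y:[28,41] z:[16,35] -> hit [28,31] leaf, test {P12(miss), P13(miss), P16(miss)}
      N14 x:[11,16] y:[33,43] z:[25,34] -> miss, prune
    N12 x:[10,31] y:[7,28] z:[19,41] -> hit [19,28], descend [8, 10]
      N8 x:[10,27] y:[7,25] z:[19,25] -> hit [19,25] leaf, test {P1(miss), P4@t=24}
      N10 x:[15,31] y:[12,28] z:[28,41] -> hit [28,28] leaf, test {P8(miss), P11(miss), P20@t=28}
  N9 x:[28,51] y:[4,45] z:[1,41] -> hit [28,41], descend [6, 11]
    N6 x:[28,51] y:[24,45] z:[11,41] -> hit [28,41], descend [3, 13]
      N3 x:[46,51] y:[29,43] z:[11,18] -> miss, prune
      N13 x:[28,50] y:[24,45] z:[16,41] -> hit [28,41] leaf, test {P0(miss), P3(miss), P18(miss)}
    N11 x:[28,46] y:[4,26] z:[1,29] -> miss, prune

Summary -> nodes [0, 4, 7, 2, 14, 12, 8, 10, 9, 6, 3, 13, 11]; box-tests=13; leaf-entries=4; first=P4

== RESULT ==
[0, 4, 7, 2, 14, 12, 8, 10, 9, 6, 3, 13, 11]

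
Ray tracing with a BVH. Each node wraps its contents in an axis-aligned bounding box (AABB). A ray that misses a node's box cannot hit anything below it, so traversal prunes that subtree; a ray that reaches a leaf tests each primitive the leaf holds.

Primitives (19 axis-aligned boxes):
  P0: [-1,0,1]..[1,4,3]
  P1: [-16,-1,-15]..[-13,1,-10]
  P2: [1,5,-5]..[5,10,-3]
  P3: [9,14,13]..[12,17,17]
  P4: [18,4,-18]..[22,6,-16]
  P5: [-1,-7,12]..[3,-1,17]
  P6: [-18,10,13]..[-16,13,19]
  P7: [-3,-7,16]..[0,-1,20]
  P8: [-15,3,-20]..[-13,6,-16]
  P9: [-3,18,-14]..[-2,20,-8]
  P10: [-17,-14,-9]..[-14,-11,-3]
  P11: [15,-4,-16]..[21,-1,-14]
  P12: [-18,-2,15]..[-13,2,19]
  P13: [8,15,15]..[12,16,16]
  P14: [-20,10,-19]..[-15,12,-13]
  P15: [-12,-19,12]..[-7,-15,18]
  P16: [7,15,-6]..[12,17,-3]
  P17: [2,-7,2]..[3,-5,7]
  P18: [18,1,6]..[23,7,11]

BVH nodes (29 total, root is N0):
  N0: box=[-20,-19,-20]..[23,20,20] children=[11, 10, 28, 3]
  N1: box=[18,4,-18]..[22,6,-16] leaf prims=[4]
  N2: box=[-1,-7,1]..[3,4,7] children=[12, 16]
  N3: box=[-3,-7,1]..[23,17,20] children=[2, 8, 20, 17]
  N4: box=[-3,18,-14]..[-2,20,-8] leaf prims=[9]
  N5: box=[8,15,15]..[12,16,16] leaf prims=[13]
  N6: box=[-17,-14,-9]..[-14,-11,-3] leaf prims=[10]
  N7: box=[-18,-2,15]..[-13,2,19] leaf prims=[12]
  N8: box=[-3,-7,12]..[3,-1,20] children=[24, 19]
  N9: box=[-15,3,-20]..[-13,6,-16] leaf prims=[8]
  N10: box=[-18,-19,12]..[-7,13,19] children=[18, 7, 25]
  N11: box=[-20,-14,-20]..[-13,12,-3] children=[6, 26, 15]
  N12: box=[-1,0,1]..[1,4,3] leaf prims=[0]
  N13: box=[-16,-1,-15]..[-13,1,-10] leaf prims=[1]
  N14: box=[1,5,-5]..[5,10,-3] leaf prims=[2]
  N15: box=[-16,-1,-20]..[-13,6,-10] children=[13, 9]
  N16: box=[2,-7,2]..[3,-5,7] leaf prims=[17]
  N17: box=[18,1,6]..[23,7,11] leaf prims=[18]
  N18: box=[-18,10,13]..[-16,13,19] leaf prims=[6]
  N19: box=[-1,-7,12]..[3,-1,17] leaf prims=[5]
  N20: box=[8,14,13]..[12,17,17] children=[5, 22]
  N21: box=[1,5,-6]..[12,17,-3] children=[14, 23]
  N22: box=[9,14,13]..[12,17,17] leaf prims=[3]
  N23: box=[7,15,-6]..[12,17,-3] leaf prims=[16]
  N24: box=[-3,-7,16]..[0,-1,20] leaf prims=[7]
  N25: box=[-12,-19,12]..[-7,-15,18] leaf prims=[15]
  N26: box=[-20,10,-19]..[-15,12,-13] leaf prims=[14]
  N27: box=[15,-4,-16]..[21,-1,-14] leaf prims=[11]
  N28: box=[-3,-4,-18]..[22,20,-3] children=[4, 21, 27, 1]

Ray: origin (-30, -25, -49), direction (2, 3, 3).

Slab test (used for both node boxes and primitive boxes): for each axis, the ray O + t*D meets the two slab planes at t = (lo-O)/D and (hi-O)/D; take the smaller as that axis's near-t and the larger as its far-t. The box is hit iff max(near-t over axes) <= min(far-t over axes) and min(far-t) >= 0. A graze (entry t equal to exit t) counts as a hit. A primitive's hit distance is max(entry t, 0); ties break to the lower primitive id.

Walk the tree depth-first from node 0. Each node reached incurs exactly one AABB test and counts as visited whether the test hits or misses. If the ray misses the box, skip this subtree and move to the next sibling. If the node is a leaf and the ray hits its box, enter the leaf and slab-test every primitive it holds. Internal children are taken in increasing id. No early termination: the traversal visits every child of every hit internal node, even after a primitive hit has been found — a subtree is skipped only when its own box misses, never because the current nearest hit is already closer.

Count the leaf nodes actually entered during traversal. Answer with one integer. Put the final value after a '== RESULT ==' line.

Trace the traversal:
N0 x:[5,53/2] y:[2,15] z:[29/3,23] -> hit [29/3,15], descend [3, 10, 11, 28]
  N3 x:[27/2,53/2] y:[6,14] z:[50/3,23] -> miss, prune
  N10 x:[6,23/2] y:[2,38/3] z:[61/3,68/3] -> miss, prune
  N11 x:[5,17/2] y:[11/3,37/3] z:[29/3,46/3] -> miss, prune
  N28 x:[27/2,26] y:[7,15] z:[31/3,46/3] -> hit [27/2,15], descend [1, 4, 21, 27]
    N1 x:[24,26] y:[29/3,31/3] z:[31/3,11] -> miss, prune
    N4 x:[27/2,14] y:[43/3,15] z:[35/3,41/3] -> miss, prune
    N21 x:[31/2,21] y:[10,14] z:[43/3,46/3] -> miss, prune
    N27 x:[45/2,51/2] y:[7,8] z:[11,35/3] -> miss, prune

order=[0, 3, 10, 11, 28, 1, 4, 21, 27]  |boxes|=9  |leaves|=0  hit=miss

== RESULT ==
0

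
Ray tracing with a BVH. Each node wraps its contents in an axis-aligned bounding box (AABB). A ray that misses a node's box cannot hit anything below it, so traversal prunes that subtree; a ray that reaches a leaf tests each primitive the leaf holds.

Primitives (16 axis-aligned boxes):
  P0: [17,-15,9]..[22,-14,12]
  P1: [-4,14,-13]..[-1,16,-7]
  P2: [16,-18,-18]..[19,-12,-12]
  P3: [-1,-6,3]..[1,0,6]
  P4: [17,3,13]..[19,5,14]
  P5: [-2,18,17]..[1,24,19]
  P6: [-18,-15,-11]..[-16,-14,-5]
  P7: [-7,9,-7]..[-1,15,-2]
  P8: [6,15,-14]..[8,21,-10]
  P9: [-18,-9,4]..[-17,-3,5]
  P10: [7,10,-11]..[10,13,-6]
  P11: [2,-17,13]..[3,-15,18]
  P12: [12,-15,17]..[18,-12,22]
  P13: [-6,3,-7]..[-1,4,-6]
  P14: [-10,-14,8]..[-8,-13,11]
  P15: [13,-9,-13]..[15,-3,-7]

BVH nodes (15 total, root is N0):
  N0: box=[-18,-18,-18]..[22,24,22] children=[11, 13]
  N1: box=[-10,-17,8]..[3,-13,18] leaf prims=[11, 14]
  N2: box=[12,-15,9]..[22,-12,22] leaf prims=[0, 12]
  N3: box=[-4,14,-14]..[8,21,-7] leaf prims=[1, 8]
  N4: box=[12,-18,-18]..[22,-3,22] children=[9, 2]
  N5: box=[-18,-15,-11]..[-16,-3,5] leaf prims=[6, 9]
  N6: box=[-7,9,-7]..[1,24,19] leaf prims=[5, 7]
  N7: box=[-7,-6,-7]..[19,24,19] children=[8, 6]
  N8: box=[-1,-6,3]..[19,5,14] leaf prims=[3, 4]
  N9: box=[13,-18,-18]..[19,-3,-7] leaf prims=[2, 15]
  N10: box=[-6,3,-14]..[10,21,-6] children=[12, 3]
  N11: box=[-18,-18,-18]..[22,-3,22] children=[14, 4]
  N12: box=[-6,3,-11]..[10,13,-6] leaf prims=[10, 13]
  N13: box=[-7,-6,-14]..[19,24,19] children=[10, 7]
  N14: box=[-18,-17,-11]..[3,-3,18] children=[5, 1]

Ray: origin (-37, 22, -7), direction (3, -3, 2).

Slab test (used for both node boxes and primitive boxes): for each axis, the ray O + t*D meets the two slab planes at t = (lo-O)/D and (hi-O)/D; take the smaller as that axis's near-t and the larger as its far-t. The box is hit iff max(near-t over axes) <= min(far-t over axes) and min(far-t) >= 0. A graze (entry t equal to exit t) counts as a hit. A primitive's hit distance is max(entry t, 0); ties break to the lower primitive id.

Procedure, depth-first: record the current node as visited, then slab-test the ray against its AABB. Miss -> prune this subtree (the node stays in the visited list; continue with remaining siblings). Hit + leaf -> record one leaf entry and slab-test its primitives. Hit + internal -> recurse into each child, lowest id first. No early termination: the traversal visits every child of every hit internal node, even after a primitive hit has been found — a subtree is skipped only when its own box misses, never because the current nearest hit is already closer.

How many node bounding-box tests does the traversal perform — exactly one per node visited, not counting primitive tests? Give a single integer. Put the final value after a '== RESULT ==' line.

Trace the traversal:
N0 x:[19/3,59/3] y:[-2/3,40/3] z:[-11/2,29/2] -> hit [19/3,40/3], descend [11, 13]
  N11 x:[19/3,59/3] y:[25/3,40/3] z:[-11/2,29/2] -> hit [25/3,40/3], descend [4, 14]
    N4 x:[49/3,59/3] y:[25/3,40/3] z:[-11/2,29/2] -> miss, prune
    N14 x:[19/3,40/3] y:[25/3,13] z:[-2,25/2] -> hit [25/3,25/2], descend [1, 5]
      N1 x:[9,40/3] y:[35/3,13] z:[15/2,25/2] -> hit [35/3,25/2] leaf, test {P11(miss), P14(miss)}
      N5 x:[19/3,7] y:[25/3,37/3] z:[-2,6] -> miss, prune
  N13 x:[10,56/3] y:[-2/3,28/3] z:[-7/2,13] -> miss, prune

Summary -> nodes [0, 11, 4, 14, 1, 5, 13]; box-tests=7; leaf-entries=1; first=miss

== RESULT ==
7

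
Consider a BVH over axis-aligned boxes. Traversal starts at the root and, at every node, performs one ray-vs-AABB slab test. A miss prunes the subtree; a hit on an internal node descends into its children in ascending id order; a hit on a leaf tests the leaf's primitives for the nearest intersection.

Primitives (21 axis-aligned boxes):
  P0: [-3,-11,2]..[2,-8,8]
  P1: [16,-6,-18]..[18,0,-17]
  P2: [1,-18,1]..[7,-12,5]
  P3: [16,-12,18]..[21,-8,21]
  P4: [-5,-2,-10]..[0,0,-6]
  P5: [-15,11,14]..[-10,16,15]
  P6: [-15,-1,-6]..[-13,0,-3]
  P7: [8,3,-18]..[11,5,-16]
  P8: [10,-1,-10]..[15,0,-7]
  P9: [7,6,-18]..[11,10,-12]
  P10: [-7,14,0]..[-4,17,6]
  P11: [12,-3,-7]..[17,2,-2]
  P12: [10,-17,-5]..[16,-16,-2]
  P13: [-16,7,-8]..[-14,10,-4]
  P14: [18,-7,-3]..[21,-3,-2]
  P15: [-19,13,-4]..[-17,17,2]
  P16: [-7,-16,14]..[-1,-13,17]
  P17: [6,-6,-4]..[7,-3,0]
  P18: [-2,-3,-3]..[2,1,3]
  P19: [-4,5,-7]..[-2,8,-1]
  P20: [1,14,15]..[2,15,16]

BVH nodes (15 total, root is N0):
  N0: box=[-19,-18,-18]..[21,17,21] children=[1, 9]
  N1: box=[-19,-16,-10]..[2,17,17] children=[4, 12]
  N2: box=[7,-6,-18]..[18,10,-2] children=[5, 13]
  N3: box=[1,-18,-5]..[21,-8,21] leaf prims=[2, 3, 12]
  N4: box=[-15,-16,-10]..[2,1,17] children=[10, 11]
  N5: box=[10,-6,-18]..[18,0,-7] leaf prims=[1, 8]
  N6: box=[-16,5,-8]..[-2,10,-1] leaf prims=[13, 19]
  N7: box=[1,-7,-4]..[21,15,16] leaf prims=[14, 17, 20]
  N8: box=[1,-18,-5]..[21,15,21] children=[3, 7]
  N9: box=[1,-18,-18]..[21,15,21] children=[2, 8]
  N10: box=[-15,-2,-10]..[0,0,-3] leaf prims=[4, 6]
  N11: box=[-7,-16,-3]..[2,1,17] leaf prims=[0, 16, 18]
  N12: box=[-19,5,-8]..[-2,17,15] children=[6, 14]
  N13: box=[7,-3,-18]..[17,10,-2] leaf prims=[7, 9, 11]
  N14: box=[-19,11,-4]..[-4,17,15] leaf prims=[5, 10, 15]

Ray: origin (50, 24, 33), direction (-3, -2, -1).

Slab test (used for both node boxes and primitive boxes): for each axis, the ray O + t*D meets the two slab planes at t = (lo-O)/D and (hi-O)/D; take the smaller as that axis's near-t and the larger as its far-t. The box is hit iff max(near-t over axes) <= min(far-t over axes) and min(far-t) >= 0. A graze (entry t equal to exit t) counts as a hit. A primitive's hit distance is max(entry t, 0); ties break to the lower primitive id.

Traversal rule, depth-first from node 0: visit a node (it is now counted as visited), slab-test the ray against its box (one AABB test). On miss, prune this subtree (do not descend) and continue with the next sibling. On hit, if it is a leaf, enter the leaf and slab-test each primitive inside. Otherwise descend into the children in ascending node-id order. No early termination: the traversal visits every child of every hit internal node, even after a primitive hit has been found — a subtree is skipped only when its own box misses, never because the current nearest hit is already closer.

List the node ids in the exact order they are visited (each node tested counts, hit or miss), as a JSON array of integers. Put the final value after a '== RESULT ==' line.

Traverse from the root:
N0 x:[29/3,23] y:[7/2,21] z:[12,51] -> hit [12,21], descend [1, 9]
  N1 x:[16,23] y:[7/2,20] z:[16,43] -> hit [16,20], descend [4, 12]
    N4 x:[16,65/3] y:[23/2,20] z:[16,43] -> hit [16,20], descend [10, 11]
      N10 x:[50/3,65/3] y:[12,13] z:[36,43] -> miss, prune
      N11 x:[16,19] y:[23/2,20] z:[16,36] -> hit [16,19] leaf, test {P0(miss), P16@t=37/2, P18(miss)}
    N12 x:[52/3,23] y:[7/2,19/2] z:[18,41] -> miss, prune
  N9 x:[29/3,49/3] y:[9/2,21] z:[12,51] -> hit [12,49/3], descend [2, 8]
    N2 x:[32/3,43/3] y:[7,15] z:[35,51] -> miss, prune
    N8 x:[29/3,49/3] y:[9/2,21] z:[12,38] -> hit [12,49/3], descend [3, 7]
      N3 x:[29/3,49/3] y:[16,21] z:[12,38] -> hit [16,49/3] leaf, test {P2(miss), P3(miss), P12(miss)}
      N7 x:[29/3,49/3] y:[9/2,31/2] z:[17,37] -> miss, prune

Visited [0, 1, 4, 10, 11, 12, 9, 2, 8, 3, 7]. Tests: 11 box, 2 leaf. Nearest: P16.

== RESULT ==
[0, 1, 4, 10, 11, 12, 9, 2, 8, 3, 7]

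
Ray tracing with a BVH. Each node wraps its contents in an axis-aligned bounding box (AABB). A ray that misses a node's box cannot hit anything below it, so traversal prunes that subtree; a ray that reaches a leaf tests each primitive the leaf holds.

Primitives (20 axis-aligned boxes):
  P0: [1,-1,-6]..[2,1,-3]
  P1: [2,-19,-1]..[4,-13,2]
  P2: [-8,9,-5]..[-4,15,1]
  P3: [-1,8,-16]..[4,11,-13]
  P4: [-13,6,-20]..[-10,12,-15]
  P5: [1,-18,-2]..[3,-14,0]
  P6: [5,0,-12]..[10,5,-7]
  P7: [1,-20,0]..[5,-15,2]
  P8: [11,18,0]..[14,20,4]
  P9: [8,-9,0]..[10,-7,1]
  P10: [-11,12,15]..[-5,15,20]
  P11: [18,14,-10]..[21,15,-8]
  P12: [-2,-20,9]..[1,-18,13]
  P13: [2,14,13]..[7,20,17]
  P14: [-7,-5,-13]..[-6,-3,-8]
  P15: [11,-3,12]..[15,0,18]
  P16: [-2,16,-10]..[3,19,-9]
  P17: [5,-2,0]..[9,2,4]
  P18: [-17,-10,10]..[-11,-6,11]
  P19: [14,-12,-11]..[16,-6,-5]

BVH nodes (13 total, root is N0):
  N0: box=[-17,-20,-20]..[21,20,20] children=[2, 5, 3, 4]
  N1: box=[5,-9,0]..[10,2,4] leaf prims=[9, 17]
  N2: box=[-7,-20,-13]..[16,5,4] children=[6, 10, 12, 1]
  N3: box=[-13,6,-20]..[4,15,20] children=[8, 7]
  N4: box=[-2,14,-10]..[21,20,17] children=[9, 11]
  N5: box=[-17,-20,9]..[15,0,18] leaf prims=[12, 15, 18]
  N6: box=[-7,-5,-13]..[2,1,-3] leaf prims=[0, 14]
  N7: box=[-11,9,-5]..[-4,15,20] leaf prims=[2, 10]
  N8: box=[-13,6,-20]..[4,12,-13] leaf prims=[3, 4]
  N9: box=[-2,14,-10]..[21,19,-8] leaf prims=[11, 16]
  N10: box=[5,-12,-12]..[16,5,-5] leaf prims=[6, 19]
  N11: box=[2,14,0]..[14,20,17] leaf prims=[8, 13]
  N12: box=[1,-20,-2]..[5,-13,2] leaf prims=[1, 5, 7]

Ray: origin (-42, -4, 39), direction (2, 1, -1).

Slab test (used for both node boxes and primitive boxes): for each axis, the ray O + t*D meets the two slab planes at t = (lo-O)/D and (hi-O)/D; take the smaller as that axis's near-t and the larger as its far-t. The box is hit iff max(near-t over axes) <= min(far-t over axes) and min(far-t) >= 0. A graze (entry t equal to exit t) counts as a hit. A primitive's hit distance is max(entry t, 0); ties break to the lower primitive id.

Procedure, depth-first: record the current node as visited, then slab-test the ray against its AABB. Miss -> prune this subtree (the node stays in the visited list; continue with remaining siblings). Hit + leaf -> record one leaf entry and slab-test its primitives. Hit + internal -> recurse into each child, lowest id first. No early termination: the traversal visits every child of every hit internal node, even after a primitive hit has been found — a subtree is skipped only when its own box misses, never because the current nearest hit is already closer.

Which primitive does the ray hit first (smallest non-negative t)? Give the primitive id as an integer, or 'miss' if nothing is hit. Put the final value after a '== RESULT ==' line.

Trace the traversal:
N0 x:[25/2,63/2] y:[-16,24] z:[19,59] -> hit [19,24], descend [2, 3, 4, 5]
  N2 x:[35/2,29] y:[-16,9] z:[35,52] -> miss, prune
  N3 x:[29/2,23] y:[10,19] z:[19,59] -> hit [19,19], descend [7, 8]
    N7 x:[31/2,19] y:[13,19] z:[19,44] -> hit [19,19] leaf, test {P2(miss), P10(miss)}
    N8 x:[29/2,23] y:[10,16] z:[52,59] -> miss, prune
  N4 x:[20,63/2] y:[18,24] z:[22,49] -> hit [22,24], descend [9, 11]
    N9 x:[20,63/2] y:[18,23] z:[47,49] -> miss, prune
    N11 x:[22,28] y:[18,24] z:[22,39] -> hit [22,24] leaf, test {P8(miss), P13@t=22}
  N5 x:[25/2,57/2] y:[-16,4] z:[21,30] -> miss, prune

Summary -> nodes [0, 2, 3, 7, 8, 4, 9, 11, 5]; box-tests=9; leaf-entries=2; first=P13

== RESULT ==
13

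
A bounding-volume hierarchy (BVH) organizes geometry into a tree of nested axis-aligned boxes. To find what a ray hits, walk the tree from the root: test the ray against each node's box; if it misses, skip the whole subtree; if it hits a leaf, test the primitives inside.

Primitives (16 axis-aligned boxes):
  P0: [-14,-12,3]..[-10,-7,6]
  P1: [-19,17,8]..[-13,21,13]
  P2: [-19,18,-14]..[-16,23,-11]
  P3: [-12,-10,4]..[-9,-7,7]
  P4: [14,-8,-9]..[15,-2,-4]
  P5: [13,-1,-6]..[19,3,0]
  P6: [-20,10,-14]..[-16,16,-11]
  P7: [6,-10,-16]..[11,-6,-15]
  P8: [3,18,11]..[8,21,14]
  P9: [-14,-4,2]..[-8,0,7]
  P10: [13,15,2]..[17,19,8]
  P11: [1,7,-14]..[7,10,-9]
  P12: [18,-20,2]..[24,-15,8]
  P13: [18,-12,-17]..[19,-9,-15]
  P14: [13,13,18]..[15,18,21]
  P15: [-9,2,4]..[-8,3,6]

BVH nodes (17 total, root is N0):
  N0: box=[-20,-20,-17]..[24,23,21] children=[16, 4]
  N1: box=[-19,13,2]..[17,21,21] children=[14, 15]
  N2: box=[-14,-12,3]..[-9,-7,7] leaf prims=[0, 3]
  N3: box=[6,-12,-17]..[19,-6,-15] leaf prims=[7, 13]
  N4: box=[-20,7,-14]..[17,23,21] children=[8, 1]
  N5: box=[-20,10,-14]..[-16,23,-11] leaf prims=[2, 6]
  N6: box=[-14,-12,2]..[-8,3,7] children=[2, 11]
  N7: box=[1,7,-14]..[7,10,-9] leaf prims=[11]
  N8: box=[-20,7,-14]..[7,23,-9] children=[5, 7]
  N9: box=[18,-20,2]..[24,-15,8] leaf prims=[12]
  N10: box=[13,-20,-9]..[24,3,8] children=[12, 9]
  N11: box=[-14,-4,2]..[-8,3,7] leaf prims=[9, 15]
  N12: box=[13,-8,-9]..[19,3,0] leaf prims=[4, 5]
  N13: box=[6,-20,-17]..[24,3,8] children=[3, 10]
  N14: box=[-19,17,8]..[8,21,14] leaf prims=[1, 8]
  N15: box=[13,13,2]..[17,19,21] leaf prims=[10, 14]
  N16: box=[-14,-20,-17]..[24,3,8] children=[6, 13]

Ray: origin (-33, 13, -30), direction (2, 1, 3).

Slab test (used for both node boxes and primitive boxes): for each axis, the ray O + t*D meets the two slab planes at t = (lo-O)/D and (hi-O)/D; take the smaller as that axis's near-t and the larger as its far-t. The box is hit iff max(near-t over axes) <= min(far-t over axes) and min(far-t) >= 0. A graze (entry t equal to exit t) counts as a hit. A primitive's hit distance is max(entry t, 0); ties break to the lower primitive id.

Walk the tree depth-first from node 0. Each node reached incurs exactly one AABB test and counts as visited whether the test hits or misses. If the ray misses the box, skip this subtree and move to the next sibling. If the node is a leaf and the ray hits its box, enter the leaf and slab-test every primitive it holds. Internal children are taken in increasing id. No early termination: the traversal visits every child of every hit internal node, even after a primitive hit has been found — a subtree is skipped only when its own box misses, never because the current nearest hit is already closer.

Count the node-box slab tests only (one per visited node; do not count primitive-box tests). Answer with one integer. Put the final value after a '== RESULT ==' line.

Trace the traversal:
N0 x:[13/2,57/2] y:[-33,10] z:[13/3,17] -> hit [13/2,10], descend [4, 16]
  N4 x:[13/2,25] y:[-6,10] z:[16/3,17] -> hit [13/2,10], descend [1, 8]
    N1 x:[7,25] y:[0,8] z:[32/3,17] -> miss, prune
    N8 x:[13/2,20] y:[-6,10] z:[16/3,7] -> hit [13/2,7], descend [5, 7]
      N5 x:[13/2,17/2] y:[-3,10] z:[16/3,19/3] -> miss, prune
      N7 x:[17,20] y:[-6,-3] z:[16/3,7] -> miss, prune
  N16 x:[19/2,57/2] y:[-33,-10] z:[13/3,38/3] -> miss, prune

Summary -> nodes [0, 4, 1, 8, 5, 7, 16]; box-tests=7; leaf-entries=0; first=miss

== RESULT ==
7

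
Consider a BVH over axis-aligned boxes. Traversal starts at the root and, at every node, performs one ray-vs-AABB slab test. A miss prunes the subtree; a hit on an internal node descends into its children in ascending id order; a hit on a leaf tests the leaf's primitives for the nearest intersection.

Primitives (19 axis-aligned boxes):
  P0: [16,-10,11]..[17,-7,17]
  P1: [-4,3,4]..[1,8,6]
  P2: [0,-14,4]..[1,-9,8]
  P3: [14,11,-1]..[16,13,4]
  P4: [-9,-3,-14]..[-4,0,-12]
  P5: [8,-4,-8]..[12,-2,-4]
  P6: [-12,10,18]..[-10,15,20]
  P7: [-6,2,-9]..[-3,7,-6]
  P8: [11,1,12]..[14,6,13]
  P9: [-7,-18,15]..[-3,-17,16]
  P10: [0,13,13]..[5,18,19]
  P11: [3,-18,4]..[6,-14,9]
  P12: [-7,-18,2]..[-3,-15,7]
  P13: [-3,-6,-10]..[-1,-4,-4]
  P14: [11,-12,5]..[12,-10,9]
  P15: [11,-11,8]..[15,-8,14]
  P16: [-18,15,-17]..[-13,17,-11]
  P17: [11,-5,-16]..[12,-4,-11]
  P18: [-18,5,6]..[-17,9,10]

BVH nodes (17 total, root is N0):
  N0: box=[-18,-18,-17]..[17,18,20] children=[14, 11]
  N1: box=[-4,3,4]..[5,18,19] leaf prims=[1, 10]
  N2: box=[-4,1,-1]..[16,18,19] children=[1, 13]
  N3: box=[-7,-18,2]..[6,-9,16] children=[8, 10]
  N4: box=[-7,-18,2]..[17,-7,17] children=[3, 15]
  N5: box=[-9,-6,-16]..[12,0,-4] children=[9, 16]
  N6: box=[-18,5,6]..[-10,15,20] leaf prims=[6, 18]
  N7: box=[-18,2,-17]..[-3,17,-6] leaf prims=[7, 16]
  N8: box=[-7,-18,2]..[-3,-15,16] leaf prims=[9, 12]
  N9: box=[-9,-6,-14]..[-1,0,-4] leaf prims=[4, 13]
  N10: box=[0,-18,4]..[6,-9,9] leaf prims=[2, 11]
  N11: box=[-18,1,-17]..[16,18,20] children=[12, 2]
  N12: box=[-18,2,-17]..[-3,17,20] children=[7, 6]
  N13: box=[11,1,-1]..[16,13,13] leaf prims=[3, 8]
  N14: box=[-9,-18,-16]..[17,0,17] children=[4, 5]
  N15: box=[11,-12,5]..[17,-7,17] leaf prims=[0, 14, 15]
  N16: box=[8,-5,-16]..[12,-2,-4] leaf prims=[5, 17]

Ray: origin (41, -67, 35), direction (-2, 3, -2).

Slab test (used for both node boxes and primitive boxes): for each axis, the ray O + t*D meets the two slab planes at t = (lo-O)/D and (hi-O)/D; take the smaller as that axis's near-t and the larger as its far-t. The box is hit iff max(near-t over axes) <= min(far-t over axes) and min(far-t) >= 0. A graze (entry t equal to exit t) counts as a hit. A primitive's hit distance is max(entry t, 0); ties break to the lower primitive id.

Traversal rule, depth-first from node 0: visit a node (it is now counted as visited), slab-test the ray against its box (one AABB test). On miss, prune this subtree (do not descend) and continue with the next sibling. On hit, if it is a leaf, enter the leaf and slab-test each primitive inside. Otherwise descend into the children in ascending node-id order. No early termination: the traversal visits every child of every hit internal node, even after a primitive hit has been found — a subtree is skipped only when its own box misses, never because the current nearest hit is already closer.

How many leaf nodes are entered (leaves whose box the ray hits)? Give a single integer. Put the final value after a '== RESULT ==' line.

Walk:
N0 x:[12,59/2] y:[49/3,85/3] z:[15/2,26] -> hit [49/3,26], descend [11, 14]
  N11 x:[25/2,59/2] y:[68/3,85/3] z:[15/2,26] -> hit [68/3,26], descend [2, 12]
    N2 x:[25/2,45/2] y:[68/3,85/3] z:[8,18] -> miss, prune
    N12 x:[22,59/2] y:[23,28] z:[15/2,26] -> hit [23,26], descend [6, 7]
      N6 x:[51/2,59/2] y:[24,82/3] z:[15/2,29/2] -> miss, prune
      N7 x:[22,59/2] y:[23,28] z:[41/2,26] -> hit [23,26] leaf, test {P7(miss), P16(miss)}
  N14 x:[12,25] y:[49/3,67/3] z:[9,51/2] -> hit [49/3,67/3], descend [4, 5]
    N4 x:[12,24] y:[49/3,20] z:[9,33/2] -> hit [49/3,33/2], descend [3, 15]
      N3 x:[35/2,24] y:[49/3,58/3] z:[19/2,33/2] -> miss, prune
      N15 x:[12,15] y:[55/3,20] z:[9,15] -> miss, prune
    N5 x:[29/2,25] y:[61/3,67/3] z:[39/2,51/2] -> hit [61/3,67/3], descend [9, 16]
      N9 x:[21,25] y:[61/3,67/3] z:[39/2,49/2] -> hit [21,67/3] leaf, test {P4(miss), P13@t=21}
      N16 x:[29/2,33/2] y:[62/3,65/3] z:[39/2,51/2] -> miss, prune

13 AABB tests over nodes [0, 11, 2, 12, 6, 7, 14, 4, 3, 15, 5, 9, 16]; 2 leaves entered; closest P13.

== RESULT ==
2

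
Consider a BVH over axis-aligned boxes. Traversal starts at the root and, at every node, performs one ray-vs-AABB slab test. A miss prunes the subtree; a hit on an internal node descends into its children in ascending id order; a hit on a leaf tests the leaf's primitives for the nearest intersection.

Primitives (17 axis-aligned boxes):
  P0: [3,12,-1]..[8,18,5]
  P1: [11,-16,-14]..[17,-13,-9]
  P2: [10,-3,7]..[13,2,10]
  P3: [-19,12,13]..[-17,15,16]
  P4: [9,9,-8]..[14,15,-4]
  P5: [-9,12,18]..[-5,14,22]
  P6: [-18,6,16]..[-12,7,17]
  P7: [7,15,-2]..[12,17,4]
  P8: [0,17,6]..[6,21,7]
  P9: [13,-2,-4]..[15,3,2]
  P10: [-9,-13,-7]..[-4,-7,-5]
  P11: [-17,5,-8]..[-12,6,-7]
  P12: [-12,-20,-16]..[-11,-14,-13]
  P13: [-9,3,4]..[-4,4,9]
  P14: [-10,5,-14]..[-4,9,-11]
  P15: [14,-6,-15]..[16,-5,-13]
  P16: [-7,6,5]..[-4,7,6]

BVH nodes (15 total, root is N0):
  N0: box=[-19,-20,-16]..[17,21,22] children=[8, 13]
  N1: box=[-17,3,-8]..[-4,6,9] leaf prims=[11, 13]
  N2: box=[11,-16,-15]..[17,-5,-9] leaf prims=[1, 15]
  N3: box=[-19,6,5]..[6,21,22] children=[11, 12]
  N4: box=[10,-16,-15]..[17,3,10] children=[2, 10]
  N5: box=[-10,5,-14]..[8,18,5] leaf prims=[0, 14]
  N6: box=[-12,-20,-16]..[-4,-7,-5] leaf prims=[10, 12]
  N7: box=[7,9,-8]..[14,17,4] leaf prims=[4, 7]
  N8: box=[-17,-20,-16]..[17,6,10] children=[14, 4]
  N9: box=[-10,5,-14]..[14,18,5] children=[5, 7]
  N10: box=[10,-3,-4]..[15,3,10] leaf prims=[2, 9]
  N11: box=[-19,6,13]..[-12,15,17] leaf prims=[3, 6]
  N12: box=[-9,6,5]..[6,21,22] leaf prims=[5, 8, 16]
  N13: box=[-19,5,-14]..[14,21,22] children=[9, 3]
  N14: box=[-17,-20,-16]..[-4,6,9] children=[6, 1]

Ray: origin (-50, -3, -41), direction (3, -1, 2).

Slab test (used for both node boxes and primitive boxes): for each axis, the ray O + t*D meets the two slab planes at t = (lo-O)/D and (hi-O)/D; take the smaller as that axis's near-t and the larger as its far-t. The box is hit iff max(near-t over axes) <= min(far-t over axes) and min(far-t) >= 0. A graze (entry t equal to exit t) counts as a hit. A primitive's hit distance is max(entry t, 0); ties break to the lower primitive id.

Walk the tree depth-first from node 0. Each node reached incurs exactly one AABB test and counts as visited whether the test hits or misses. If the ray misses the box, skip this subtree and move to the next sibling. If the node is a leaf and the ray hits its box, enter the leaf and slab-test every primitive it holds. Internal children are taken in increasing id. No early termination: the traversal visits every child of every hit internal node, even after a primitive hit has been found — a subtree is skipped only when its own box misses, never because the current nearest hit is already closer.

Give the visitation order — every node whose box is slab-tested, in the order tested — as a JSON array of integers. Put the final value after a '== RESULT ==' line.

Trace the traversal:
N0 x:[31/3,67/3] y:[-24,17] z:[25/2,63/2] -> hit [25/2,17], descend [8, 13]
  N8 x:[11,67/3] y:[-9,17] z:[25/2,51/2] -> hit [25/2,17], descend [4, 14]
    N4 x:[20,67/3] y:[-6,13] z:[13,51/2] -> miss, prune
    N14 x:[11,46/3] y:[-9,17] z:[25/2,25] -> hit [25/2,46/3], descend [1, 6]
      N1 x:[11,46/3] y:[-9,-6] z:[33/2,25] -> miss, prune
      N6 x:[38/3,46/3] y:[4,17] z:[25/2,18] -> hit [38/3,46/3] leaf, test {P10(miss), P12@t=38/3}
  N13 x:[31/3,64/3] y:[-24,-8] z:[27/2,63/2] -> miss, prune

7 AABB tests over nodes [0, 8, 4, 14, 1, 6, 13]; 1 leaf entered; closest P12.

== RESULT ==
[0, 8, 4, 14, 1, 6, 13]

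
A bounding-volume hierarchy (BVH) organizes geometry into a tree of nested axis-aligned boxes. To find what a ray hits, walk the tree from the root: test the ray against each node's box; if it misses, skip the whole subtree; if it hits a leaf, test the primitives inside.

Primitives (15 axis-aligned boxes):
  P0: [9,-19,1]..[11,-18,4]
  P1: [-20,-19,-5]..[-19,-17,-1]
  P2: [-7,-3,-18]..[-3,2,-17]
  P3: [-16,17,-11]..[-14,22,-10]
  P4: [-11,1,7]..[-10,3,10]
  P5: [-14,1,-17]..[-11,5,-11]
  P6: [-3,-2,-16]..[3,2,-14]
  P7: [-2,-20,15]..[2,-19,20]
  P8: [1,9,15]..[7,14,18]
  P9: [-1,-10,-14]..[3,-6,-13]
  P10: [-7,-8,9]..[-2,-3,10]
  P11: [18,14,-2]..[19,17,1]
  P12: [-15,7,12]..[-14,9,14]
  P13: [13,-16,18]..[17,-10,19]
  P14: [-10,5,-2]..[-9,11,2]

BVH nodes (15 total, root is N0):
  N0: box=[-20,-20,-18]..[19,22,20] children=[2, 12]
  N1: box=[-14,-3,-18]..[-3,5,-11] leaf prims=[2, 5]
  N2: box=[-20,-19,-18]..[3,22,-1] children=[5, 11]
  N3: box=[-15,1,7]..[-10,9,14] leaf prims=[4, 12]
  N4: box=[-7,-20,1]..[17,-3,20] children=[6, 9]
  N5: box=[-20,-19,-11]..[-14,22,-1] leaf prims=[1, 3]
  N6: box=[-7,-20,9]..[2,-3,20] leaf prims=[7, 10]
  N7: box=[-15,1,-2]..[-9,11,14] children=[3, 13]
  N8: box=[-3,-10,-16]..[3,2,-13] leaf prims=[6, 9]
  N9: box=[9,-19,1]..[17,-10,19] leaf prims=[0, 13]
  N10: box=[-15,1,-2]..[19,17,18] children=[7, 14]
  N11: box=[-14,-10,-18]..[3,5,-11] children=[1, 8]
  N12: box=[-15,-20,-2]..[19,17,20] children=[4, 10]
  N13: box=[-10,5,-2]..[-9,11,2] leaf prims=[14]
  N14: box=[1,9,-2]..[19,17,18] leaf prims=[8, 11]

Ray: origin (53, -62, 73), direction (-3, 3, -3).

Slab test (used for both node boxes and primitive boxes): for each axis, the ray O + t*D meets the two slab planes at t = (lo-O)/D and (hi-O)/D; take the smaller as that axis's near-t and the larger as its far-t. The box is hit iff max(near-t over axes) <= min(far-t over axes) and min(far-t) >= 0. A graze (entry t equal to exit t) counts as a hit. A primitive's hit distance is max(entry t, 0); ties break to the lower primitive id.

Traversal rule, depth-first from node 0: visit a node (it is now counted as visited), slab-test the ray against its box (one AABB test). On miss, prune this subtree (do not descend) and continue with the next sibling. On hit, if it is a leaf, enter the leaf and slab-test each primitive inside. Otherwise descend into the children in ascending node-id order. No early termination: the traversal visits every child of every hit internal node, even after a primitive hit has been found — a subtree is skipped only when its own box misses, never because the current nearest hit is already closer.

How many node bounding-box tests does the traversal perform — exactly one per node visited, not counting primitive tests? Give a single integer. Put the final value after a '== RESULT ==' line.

Trace the traversal:
N0 x:[34/3,73/3] y:[14,28] z:[53/3,91/3] -> hit [53/3,73/3], descend [2, 12]
  N2 x:[50/3,73/3] y:[43/3,28] z:[74/3,91/3] -> miss, prune
  N12 x:[34/3,68/3] y:[14,79/3] z:[53/3,25] -> hit [53/3,68/3], descend [4, 10]
    N4 x:[12,20] y:[14,59/3] z:[53/3,24] -> hit [53/3,59/3], descend [6, 9]
      N6 x:[17,20] y:[14,59/3] z:[53/3,64/3] -> hit [53/3,59/3] leaf, test {P7(miss), P10(miss)}
      N9 x:[12,44/3] y:[43/3,52/3] z:[18,24] -> miss, prune
    N10 x:[34/3,68/3] y:[21,79/3] z:[55/3,25] -> hit [21,68/3], descend [7, 14]
      N7 x:[62/3,68/3] y:[21,73/3] z:[59/3,25] -> hit [21,68/3], descend [3, 13]
        N3 x:[21,68/3] y:[21,71/3] z:[59/3,22] -> hit [21,22] leaf, test {P4@t=21, P12(miss)}
        N13 x:[62/3,21] y:[67/3,73/3] z:[71/3,25] -> miss, prune
      N14 x:[34/3,52/3] y:[71/3,79/3] z:[55/3,25] -> miss, prune

Visited [0, 2, 12, 4, 6, 9, 10, 7, 3, 13, 14]. Tests: 11 box, 2 leaf. Nearest: P4.

== RESULT ==
11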